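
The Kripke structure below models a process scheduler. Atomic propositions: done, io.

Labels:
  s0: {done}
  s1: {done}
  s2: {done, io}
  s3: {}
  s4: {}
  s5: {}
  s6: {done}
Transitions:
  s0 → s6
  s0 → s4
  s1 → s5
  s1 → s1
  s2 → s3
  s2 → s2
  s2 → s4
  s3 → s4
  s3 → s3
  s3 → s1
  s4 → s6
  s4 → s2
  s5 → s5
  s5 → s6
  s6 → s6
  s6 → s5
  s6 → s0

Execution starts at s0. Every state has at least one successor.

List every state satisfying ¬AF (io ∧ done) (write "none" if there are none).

{s0, s1, s3, s4, s5, s6}

States satisfying io ∧ done: {s2}.
States satisfying AF (io ∧ done): {s2}.
States satisfying ¬AF (io ∧ done): {s0, s1, s3, s4, s5, s6}.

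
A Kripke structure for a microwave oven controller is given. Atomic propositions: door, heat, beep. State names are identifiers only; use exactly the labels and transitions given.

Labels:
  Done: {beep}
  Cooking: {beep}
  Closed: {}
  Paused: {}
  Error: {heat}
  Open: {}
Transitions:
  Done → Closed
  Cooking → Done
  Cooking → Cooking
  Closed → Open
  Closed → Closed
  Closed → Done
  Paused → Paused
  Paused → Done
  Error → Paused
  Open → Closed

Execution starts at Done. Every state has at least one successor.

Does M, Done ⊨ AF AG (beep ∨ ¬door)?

States satisfying AG (beep ∨ ¬door): {Done, Cooking, Closed, Paused, Error, Open}.
States satisfying AF AG (beep ∨ ¬door): {Done, Cooking, Closed, Paused, Error, Open}.
Done ∈ Sat(AF AG (beep ∨ ¬door)).

Holds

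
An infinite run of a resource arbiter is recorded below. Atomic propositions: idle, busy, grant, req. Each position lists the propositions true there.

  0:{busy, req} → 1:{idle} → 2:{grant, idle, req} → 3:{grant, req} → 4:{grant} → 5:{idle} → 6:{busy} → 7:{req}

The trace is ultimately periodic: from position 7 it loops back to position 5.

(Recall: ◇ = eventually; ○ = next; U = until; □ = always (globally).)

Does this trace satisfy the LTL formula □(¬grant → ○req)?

Violated

¬grant → ○req must hold at every position from 0 onward. It fails at position 0, so □(¬grant → ○req) is false.
Positions where ¬grant holds: 0, 1, 5, 6, 7.
Check ○req at each: 0→fails, 1→ok, 5→fails, 6→ok, 7→fails.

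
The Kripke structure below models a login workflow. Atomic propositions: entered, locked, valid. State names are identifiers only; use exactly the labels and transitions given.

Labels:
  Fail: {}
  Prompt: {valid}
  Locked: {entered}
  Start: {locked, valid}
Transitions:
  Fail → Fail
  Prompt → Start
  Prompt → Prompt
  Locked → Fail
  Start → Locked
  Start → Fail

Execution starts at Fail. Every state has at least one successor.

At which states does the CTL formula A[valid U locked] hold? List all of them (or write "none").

States satisfying valid: {Prompt, Start}.
States satisfying locked: {Start}.
States satisfying A[valid U locked]: {Start}.

{Start}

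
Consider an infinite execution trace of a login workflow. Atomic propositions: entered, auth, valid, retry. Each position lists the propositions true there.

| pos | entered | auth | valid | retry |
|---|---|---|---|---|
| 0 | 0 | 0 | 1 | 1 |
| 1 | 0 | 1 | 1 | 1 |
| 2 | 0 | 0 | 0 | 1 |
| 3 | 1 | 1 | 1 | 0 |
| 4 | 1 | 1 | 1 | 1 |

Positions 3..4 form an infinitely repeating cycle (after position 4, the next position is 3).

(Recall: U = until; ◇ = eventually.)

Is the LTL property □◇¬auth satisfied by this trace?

Does not hold

◇¬auth must hold at every position from 0 onward. It fails at position 3, so □◇¬auth is false.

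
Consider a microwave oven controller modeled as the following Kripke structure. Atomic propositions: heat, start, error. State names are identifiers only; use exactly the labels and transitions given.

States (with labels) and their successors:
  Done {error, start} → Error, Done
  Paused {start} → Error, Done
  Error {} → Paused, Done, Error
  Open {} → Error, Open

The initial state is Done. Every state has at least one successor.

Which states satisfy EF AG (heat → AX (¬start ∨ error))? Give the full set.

{Done, Paused, Error, Open}

States satisfying AG (heat → AX (¬start ∨ error)): {Done, Paused, Error, Open}.
States satisfying EF AG (heat → AX (¬start ∨ error)): {Done, Paused, Error, Open}.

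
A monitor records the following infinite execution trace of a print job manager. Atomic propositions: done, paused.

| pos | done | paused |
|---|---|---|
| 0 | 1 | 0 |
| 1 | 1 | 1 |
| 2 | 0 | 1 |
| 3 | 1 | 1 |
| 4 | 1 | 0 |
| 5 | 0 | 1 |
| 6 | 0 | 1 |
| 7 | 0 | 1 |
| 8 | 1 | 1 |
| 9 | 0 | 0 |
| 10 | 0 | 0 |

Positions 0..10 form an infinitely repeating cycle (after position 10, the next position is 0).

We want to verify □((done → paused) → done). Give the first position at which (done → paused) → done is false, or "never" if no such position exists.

Check (done → paused) → done at each position in order: 0 ✓, 1 ✓.
At position 2 the labels are {paused}, so (done → paused) → done is false there. This is the first violation.

2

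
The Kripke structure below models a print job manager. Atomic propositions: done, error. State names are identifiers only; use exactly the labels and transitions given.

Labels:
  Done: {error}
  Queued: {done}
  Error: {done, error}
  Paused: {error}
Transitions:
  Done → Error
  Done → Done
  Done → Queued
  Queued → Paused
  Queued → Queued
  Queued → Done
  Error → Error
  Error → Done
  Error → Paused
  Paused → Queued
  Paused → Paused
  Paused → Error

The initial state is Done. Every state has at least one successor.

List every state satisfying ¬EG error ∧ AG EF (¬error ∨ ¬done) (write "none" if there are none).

{Queued}

States satisfying error: {Done, Error, Paused}.
States satisfying EG error: {Done, Error, Paused}.
States satisfying ¬EG error: {Queued}.
States satisfying EF (¬error ∨ ¬done): {Done, Queued, Error, Paused}.
States satisfying AG EF (¬error ∨ ¬done): {Done, Queued, Error, Paused}.
States satisfying ¬EG error ∧ AG EF (¬error ∨ ¬done): {Queued}.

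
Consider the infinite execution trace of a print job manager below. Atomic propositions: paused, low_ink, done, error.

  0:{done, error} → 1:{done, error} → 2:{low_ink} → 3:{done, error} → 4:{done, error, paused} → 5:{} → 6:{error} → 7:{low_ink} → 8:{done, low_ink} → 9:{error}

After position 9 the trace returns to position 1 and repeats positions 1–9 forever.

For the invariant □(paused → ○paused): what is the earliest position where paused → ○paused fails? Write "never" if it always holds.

Check paused → ○paused at each position in order: 0 ✓, 1 ✓, 2 ✓, 3 ✓.
At position 4 the labels are {done, error, paused} and the next position 5 has {}, so paused → ○paused is false there. This is the first violation.

4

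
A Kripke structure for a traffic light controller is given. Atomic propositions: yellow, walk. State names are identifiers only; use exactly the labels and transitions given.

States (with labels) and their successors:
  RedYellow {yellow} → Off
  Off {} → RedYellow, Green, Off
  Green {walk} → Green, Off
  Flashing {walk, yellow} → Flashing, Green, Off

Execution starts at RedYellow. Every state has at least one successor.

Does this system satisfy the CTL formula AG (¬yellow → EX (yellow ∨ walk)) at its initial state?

States satisfying ¬yellow → EX (yellow ∨ walk): {RedYellow, Off, Green, Flashing}.
States satisfying AG (¬yellow → EX (yellow ∨ walk)): {RedYellow, Off, Green, Flashing}.
Every state reachable from RedYellow satisfies ¬yellow → EX (yellow ∨ walk).
RedYellow ∈ Sat(AG (¬yellow → EX (yellow ∨ walk))).

Yes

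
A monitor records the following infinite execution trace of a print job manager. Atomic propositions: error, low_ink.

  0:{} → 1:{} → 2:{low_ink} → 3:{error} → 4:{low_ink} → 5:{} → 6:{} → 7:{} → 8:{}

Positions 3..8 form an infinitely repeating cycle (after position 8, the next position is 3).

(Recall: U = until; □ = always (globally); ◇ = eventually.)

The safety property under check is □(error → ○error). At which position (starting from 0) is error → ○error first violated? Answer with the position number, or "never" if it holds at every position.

3

Check error → ○error at each position in order: 0 ✓, 1 ✓, 2 ✓.
At position 3 the labels are {error} and the next position 4 has {low_ink}, so error → ○error is false there. This is the first violation.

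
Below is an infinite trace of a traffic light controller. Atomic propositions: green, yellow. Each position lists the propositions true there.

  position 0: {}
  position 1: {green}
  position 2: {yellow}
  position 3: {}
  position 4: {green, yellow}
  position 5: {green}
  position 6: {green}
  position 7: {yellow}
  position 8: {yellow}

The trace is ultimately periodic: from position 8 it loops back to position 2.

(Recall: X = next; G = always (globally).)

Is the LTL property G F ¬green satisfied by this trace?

F ¬green holds at every position 0..8, and those are all positions ever visited, so G F ¬green holds.

Satisfied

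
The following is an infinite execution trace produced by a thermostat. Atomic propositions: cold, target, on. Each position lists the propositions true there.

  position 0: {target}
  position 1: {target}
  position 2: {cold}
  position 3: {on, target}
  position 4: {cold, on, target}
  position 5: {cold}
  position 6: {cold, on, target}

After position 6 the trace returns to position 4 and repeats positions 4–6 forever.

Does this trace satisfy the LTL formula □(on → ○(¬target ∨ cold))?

on → ○(¬target ∨ cold) holds at every position 0..6, and those are all positions ever visited, so □(on → ○(¬target ∨ cold)) holds.
Positions where on holds: 3, 4, 6.
Check ○(¬target ∨ cold) at each: 3→ok, 4→ok, 6→ok.

Satisfied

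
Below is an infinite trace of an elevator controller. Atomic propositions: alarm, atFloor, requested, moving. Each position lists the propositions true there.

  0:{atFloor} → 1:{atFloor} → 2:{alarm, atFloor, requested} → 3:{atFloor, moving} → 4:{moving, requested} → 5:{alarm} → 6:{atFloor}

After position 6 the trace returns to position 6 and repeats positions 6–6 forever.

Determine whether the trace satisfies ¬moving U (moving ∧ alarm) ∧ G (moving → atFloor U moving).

Violated

Walking from position 0: at position 3, moving ∧ alarm has not yet held and ¬moving fails, so ¬moving U (moving ∧ alarm) is false.
moving → atFloor U moving holds at every position 0..6, and those are all positions ever visited, so G (moving → atFloor U moving) holds.
Positions where moving holds: 3, 4.
Check atFloor U moving at each: 3→ok, 4→ok.
At position 0: ¬moving U (moving ∧ alarm) is false; G (moving → atFloor U moving) is true; so ¬moving U (moving ∧ alarm) ∧ G (moving → atFloor U moving) is false.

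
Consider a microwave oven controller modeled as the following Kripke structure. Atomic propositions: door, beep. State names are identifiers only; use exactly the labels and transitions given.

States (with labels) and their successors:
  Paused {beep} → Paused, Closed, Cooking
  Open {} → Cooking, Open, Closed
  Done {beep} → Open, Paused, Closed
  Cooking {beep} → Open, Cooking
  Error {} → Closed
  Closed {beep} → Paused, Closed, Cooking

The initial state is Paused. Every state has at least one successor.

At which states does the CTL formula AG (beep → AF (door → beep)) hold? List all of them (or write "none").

{Paused, Open, Done, Cooking, Error, Closed}

States satisfying beep → AF (door → beep): {Paused, Open, Done, Cooking, Error, Closed}.
States satisfying AG (beep → AF (door → beep)): {Paused, Open, Done, Cooking, Error, Closed}.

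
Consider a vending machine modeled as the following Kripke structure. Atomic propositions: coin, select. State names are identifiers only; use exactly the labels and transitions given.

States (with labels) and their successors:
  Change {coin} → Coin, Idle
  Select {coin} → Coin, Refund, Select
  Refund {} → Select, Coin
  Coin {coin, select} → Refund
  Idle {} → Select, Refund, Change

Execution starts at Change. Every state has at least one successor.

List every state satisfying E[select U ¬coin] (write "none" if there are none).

States satisfying select: {Coin}.
States satisfying ¬coin: {Refund, Idle}.
States satisfying E[select U ¬coin]: {Refund, Coin, Idle}.

{Refund, Coin, Idle}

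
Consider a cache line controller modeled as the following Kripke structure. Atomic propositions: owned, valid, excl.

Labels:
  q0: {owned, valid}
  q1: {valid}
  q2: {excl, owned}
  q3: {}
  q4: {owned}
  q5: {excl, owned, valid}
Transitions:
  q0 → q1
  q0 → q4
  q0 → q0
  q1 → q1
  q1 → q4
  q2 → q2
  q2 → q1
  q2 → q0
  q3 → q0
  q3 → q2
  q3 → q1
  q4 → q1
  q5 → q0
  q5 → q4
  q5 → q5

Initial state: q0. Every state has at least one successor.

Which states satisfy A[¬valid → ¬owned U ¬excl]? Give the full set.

{q0, q1, q3, q4}

States satisfying ¬valid → ¬owned: {q0, q1, q3, q5}.
States satisfying ¬excl: {q0, q1, q3, q4}.
States satisfying A[¬valid → ¬owned U ¬excl]: {q0, q1, q3, q4}.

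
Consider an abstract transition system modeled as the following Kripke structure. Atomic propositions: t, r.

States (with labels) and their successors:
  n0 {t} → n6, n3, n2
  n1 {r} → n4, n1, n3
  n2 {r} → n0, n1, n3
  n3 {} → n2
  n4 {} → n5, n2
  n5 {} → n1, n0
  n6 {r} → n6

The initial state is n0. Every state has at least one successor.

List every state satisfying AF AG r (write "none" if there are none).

States satisfying AG r: {n6}.
States satisfying AF AG r: {n6}.

{n6}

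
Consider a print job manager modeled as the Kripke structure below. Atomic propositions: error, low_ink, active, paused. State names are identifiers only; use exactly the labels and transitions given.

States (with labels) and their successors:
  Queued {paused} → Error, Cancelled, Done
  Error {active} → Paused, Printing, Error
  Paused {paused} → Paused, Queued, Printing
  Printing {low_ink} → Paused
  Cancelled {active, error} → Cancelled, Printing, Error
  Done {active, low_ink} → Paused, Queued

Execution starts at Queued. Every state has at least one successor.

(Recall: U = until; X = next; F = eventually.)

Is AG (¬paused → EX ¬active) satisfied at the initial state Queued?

States satisfying ¬paused → EX ¬active: {Queued, Error, Paused, Printing, Cancelled, Done}.
States satisfying AG (¬paused → EX ¬active): {Queued, Error, Paused, Printing, Cancelled, Done}.
Every state reachable from Queued satisfies ¬paused → EX ¬active.
Queued ∈ Sat(AG (¬paused → EX ¬active)).

Satisfied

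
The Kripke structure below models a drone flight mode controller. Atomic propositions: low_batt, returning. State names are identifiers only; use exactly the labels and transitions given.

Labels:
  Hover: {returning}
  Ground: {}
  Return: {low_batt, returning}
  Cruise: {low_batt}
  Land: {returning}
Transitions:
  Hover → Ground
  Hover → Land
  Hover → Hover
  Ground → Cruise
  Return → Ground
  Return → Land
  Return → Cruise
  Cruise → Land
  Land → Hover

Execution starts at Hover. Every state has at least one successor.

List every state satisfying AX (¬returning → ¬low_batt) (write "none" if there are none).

States satisfying ¬returning → ¬low_batt: {Hover, Ground, Return, Land}.
States satisfying AX (¬returning → ¬low_batt): {Hover, Cruise, Land}.

{Hover, Cruise, Land}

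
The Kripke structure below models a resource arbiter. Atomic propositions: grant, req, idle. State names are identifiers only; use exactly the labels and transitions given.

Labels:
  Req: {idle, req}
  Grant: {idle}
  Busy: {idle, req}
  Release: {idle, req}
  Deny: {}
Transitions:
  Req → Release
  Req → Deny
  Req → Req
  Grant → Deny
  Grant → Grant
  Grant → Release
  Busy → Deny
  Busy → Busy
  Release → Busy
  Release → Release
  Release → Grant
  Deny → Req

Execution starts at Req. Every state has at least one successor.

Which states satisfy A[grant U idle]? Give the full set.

{Req, Grant, Busy, Release}

States satisfying grant: ∅.
States satisfying idle: {Req, Grant, Busy, Release}.
States satisfying A[grant U idle]: {Req, Grant, Busy, Release}.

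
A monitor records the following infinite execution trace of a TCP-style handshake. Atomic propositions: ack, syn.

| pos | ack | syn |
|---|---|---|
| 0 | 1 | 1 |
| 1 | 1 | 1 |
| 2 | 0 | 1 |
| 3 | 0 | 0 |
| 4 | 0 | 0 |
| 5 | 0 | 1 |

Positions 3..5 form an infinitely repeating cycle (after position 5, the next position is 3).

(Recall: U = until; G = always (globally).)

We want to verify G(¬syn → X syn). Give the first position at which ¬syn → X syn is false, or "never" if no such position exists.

Check ¬syn → X syn at each position in order: 0 ✓, 1 ✓, 2 ✓.
At position 3 the labels are {} and the next position 4 has {}, so ¬syn → X syn is false there. This is the first violation.

3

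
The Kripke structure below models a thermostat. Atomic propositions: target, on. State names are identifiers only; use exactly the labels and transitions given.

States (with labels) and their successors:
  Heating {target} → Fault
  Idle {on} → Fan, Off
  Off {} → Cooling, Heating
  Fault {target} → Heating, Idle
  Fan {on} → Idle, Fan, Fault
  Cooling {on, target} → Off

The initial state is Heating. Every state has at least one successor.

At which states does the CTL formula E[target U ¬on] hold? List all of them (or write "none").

States satisfying target: {Heating, Fault, Cooling}.
States satisfying ¬on: {Heating, Off, Fault}.
States satisfying E[target U ¬on]: {Heating, Off, Fault, Cooling}.

{Heating, Off, Fault, Cooling}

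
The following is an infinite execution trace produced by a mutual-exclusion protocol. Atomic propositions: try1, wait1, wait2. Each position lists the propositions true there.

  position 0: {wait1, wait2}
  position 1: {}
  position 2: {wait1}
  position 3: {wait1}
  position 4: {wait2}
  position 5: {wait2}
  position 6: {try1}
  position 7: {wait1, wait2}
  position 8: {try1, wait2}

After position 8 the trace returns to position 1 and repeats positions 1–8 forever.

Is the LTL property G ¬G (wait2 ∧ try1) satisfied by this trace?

¬G (wait2 ∧ try1) holds at every position 0..8, and those are all positions ever visited, so G ¬G (wait2 ∧ try1) holds.

Satisfied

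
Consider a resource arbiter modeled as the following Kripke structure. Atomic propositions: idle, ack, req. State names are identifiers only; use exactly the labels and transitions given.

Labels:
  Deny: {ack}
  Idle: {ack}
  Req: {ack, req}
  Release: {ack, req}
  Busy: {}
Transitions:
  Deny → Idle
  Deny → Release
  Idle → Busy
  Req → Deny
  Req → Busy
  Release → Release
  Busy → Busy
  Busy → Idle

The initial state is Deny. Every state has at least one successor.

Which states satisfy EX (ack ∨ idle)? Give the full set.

States satisfying ack ∨ idle: {Deny, Idle, Req, Release}.
States satisfying EX (ack ∨ idle): {Deny, Req, Release, Busy}.

{Deny, Req, Release, Busy}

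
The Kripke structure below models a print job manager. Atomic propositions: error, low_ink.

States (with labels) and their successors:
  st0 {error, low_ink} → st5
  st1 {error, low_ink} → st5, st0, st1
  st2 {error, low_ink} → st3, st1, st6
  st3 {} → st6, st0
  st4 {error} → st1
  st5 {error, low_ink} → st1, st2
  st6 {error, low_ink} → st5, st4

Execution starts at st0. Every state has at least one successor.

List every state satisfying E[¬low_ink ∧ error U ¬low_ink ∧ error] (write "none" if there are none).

States satisfying ¬low_ink ∧ error: {st4}.
States satisfying E[¬low_ink ∧ error U ¬low_ink ∧ error]: {st4}.

{st4}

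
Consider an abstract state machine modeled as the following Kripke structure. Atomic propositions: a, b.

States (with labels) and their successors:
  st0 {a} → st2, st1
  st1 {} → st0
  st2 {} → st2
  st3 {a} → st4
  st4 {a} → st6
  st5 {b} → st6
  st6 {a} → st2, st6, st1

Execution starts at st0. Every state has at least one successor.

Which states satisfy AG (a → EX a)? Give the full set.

States satisfying a → EX a: {st1, st2, st3, st4, st5, st6}.
States satisfying AG (a → EX a): {st2}.

{st2}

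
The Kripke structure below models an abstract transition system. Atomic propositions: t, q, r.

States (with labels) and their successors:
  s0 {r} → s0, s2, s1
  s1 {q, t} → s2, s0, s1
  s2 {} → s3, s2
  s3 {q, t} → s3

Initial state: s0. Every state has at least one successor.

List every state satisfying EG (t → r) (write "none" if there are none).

{s0, s2}

States satisfying t → r: {s0, s2}.
States satisfying EG (t → r): {s0, s2}.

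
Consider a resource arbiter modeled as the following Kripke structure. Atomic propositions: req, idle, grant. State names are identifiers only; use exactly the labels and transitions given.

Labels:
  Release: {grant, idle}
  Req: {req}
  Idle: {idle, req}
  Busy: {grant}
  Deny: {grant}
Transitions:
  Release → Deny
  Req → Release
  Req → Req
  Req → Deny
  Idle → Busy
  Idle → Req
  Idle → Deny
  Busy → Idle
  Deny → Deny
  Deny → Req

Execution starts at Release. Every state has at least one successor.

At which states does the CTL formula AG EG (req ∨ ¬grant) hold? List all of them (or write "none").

States satisfying EG (req ∨ ¬grant): {Req, Idle}.
States satisfying AG EG (req ∨ ¬grant): ∅.

none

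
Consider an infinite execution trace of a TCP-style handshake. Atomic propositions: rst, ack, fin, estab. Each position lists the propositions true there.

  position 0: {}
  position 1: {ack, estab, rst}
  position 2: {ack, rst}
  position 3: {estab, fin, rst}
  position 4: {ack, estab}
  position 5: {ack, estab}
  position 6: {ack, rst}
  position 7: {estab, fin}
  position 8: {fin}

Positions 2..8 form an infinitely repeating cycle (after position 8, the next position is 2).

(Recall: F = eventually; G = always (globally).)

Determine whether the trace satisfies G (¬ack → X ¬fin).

¬ack → X ¬fin must hold at every position from 0 onward. It fails at position 7, so G (¬ack → X ¬fin) is false.
Positions where ¬ack holds: 0, 3, 7, 8.
Check X ¬fin at each: 0→ok, 3→ok, 7→fails, 8→ok.

Does not hold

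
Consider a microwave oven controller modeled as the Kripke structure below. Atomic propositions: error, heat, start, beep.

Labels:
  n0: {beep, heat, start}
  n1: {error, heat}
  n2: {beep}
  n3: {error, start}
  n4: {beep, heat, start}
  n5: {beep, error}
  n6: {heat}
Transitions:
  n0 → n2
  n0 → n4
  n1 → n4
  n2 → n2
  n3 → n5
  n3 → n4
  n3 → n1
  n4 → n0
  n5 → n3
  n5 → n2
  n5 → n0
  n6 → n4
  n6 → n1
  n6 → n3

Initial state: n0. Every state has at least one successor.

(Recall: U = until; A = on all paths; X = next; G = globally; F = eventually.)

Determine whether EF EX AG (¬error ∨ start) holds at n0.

Satisfied

States satisfying EX AG (¬error ∨ start): {n0, n1, n2, n3, n4, n5, n6}.
States satisfying EF EX AG (¬error ∨ start): {n0, n1, n2, n3, n4, n5, n6}.
Some path from n0 reaches a state where EX AG (¬error ∨ start) holds.
n0 ∈ Sat(EF EX AG (¬error ∨ start)).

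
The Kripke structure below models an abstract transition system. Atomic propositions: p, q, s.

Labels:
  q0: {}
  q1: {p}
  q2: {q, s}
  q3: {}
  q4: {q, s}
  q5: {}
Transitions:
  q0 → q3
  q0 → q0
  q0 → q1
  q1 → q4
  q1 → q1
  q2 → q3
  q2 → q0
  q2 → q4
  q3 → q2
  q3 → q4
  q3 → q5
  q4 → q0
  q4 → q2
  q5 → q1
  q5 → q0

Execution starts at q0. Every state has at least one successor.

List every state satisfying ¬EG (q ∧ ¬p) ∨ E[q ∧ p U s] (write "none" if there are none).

States satisfying q ∧ ¬p: {q2, q4}.
States satisfying EG (q ∧ ¬p): {q2, q4}.
States satisfying ¬EG (q ∧ ¬p): {q0, q1, q3, q5}.
States satisfying q ∧ p: ∅.
States satisfying s: {q2, q4}.
States satisfying E[q ∧ p U s]: {q2, q4}.
States satisfying ¬EG (q ∧ ¬p) ∨ E[q ∧ p U s]: {q0, q1, q2, q3, q4, q5}.

{q0, q1, q2, q3, q4, q5}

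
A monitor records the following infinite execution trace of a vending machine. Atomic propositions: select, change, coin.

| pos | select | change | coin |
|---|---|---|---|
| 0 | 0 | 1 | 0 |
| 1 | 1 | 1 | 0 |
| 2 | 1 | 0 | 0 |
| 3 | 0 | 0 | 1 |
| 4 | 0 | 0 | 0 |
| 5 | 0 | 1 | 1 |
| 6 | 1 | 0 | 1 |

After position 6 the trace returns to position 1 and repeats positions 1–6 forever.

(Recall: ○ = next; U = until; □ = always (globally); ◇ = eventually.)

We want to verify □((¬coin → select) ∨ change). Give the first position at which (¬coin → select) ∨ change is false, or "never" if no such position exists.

Check (¬coin → select) ∨ change at each position in order: 0 ✓, 1 ✓, 2 ✓, 3 ✓.
At position 4 the labels are {}, so (¬coin → select) ∨ change is false there. This is the first violation.

4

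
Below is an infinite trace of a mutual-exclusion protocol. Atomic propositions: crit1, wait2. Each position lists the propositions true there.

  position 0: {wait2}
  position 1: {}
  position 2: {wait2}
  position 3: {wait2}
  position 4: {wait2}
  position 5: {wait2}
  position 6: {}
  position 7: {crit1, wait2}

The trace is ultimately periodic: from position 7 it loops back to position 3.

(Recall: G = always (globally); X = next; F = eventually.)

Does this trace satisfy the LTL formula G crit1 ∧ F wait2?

Violated

crit1 must hold at every position from 0 onward. It fails at position 0, so G crit1 is false.
wait2 holds at position 0, which is reachable from 0, so F wait2 holds.
At position 0: G crit1 is false; F wait2 is true; so G crit1 ∧ F wait2 is false.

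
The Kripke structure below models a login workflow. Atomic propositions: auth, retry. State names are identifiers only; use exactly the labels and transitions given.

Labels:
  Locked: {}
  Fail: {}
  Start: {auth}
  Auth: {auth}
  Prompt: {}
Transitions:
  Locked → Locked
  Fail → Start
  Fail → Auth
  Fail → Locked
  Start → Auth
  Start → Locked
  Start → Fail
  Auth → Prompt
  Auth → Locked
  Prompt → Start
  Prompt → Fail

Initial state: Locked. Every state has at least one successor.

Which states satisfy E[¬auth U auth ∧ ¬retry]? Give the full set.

States satisfying ¬auth: {Locked, Fail, Prompt}.
States satisfying auth ∧ ¬retry: {Start, Auth}.
States satisfying E[¬auth U auth ∧ ¬retry]: {Fail, Start, Auth, Prompt}.

{Fail, Start, Auth, Prompt}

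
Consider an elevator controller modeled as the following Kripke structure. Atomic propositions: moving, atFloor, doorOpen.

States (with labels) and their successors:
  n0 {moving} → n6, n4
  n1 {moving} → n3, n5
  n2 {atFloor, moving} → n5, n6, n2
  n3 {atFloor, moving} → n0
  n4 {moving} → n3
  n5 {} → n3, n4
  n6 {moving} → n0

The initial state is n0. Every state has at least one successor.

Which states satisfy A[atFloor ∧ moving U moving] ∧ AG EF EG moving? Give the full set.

{n0, n1, n2, n3, n4, n6}

States satisfying atFloor ∧ moving: {n2, n3}.
States satisfying moving: {n0, n1, n2, n3, n4, n6}.
States satisfying A[atFloor ∧ moving U moving]: {n0, n1, n2, n3, n4, n6}.
States satisfying EF EG moving: {n0, n1, n2, n3, n4, n5, n6}.
States satisfying AG EF EG moving: {n0, n1, n2, n3, n4, n5, n6}.
States satisfying A[atFloor ∧ moving U moving] ∧ AG EF EG moving: {n0, n1, n2, n3, n4, n6}.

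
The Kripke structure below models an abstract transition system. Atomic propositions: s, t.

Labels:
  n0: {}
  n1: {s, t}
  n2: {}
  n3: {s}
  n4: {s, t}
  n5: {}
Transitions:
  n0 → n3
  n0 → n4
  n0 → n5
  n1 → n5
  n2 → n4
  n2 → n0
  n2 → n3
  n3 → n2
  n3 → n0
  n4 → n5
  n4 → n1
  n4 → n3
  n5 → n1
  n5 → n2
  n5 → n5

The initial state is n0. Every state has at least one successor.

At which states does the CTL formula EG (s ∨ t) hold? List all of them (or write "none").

States satisfying s ∨ t: {n1, n3, n4}.
States satisfying EG (s ∨ t): ∅.

none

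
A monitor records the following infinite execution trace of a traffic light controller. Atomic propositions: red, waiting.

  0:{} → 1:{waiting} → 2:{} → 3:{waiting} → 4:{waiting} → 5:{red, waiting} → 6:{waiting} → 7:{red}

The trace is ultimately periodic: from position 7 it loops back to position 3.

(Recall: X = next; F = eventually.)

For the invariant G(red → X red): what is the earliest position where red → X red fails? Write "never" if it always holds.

Check red → X red at each position in order: 0 ✓, 1 ✓, 2 ✓, 3 ✓, 4 ✓.
At position 5 the labels are {red, waiting} and the next position 6 has {waiting}, so red → X red is false there. This is the first violation.

5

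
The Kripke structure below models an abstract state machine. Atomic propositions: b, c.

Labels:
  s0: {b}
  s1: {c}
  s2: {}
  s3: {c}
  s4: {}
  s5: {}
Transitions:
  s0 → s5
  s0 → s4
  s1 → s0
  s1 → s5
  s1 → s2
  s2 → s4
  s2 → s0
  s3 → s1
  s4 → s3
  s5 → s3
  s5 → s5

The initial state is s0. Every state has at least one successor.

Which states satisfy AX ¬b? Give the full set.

States satisfying ¬b: {s1, s2, s3, s4, s5}.
States satisfying AX ¬b: {s0, s3, s4, s5}.

{s0, s3, s4, s5}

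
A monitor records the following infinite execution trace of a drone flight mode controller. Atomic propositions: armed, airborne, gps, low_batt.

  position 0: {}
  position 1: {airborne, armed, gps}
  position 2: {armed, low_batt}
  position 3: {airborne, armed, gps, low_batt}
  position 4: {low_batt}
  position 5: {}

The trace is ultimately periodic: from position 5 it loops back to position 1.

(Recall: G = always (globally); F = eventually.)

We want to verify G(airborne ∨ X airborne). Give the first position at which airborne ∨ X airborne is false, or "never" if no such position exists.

Check airborne ∨ X airborne at each position in order: 0 ✓, 1 ✓, 2 ✓, 3 ✓.
At position 4 the labels are {low_batt} and the next position 5 has {}, so airborne ∨ X airborne is false there. This is the first violation.

4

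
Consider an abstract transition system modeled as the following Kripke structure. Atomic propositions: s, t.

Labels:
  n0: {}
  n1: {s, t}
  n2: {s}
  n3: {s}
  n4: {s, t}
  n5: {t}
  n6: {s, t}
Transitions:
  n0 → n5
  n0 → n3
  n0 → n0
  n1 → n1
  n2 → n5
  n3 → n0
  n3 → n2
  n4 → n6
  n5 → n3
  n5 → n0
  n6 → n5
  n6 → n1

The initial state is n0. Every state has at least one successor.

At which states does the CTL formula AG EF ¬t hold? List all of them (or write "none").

States satisfying EF ¬t: {n0, n2, n3, n4, n5, n6}.
States satisfying AG EF ¬t: {n0, n2, n3, n5}.

{n0, n2, n3, n5}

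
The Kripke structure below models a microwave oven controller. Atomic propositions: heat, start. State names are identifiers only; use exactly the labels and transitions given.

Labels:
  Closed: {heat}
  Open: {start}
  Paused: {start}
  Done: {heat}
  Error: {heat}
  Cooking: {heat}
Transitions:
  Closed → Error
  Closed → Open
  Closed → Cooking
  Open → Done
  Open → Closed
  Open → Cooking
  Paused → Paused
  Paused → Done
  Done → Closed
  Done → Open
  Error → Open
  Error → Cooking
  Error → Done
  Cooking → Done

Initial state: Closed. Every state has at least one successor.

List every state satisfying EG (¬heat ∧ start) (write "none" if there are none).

States satisfying ¬heat ∧ start: {Open, Paused}.
States satisfying EG (¬heat ∧ start): {Paused}.

{Paused}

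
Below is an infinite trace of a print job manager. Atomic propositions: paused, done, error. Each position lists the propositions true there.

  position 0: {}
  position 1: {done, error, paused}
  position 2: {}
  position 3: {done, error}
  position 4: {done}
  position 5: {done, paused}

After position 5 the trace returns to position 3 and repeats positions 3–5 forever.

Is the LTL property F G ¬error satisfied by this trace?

Violated

G ¬error is false at every position 0..5, so it never becomes true and F G ¬error fails.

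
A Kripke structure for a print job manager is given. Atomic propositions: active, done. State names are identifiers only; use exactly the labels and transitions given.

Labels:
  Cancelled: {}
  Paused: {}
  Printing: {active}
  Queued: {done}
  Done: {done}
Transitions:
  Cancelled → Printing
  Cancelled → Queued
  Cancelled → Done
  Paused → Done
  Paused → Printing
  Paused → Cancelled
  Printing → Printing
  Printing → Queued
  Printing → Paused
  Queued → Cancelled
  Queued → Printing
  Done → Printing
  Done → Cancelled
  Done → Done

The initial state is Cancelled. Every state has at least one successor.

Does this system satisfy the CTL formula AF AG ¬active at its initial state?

States satisfying AG ¬active: ∅.
States satisfying AF AG ¬active: ∅.
There is a path from Cancelled along which AG ¬active never holds.
Cancelled ∉ Sat(AF AG ¬active).

No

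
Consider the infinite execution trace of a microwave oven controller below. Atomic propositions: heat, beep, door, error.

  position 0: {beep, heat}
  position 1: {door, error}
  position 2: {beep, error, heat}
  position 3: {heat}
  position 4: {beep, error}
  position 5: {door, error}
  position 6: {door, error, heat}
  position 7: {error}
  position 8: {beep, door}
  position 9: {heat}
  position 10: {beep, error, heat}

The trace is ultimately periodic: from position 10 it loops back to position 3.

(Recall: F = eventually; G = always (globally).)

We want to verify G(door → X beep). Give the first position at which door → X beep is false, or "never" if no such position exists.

Check door → X beep at each position in order: 0 ✓, 1 ✓, 2 ✓, 3 ✓, 4 ✓.
At position 5 the labels are {door, error} and the next position 6 has {door, error, heat}, so door → X beep is false there. This is the first violation.

5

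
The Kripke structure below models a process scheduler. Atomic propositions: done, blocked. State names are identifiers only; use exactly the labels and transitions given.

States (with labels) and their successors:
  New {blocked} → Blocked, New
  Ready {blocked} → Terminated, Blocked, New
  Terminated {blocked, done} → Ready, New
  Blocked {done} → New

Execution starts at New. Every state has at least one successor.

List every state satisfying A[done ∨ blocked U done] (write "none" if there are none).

States satisfying done ∨ blocked: {New, Ready, Terminated, Blocked}.
States satisfying done: {Terminated, Blocked}.
States satisfying A[done ∨ blocked U done]: {Terminated, Blocked}.

{Terminated, Blocked}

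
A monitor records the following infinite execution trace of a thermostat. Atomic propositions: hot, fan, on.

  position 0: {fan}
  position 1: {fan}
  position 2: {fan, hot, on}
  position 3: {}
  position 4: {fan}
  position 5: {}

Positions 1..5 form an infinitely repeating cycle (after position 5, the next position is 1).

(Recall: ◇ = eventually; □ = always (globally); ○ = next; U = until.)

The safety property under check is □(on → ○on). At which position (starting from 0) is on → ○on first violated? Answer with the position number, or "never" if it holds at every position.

2

Check on → ○on at each position in order: 0 ✓, 1 ✓.
At position 2 the labels are {fan, hot, on} and the next position 3 has {}, so on → ○on is false there. This is the first violation.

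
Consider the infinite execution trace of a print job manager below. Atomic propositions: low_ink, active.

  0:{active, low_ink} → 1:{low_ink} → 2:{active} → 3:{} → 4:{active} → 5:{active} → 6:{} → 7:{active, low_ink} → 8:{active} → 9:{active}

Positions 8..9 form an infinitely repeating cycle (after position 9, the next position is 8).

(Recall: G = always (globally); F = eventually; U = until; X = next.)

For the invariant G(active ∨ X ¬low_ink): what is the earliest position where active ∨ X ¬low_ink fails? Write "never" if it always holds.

6

Check active ∨ X ¬low_ink at each position in order: 0 ✓, 1 ✓, 2 ✓, 3 ✓, 4 ✓, 5 ✓.
At position 6 the labels are {} and the next position 7 has {active, low_ink}, so active ∨ X ¬low_ink is false there. This is the first violation.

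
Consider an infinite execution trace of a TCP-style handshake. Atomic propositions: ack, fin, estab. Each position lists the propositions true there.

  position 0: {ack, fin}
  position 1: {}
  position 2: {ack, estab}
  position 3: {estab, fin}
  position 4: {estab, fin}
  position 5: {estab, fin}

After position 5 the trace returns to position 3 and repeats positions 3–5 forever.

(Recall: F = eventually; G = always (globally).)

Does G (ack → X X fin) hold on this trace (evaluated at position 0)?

Violated

ack → X X fin must hold at every position from 0 onward. It fails at position 0, so G (ack → X X fin) is false.
Positions where ack holds: 0, 2.
Check X X fin at each: 0→fails, 2→ok.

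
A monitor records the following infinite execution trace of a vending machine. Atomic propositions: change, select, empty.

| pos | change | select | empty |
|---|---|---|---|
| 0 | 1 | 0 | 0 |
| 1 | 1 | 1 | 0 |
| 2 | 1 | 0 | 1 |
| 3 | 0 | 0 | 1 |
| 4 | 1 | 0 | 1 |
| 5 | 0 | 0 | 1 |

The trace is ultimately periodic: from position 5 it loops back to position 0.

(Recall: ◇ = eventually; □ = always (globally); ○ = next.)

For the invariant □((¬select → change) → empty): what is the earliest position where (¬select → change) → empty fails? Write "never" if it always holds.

0

At position 0 the labels are {change}, so (¬select → change) → empty is false there. This is the first violation.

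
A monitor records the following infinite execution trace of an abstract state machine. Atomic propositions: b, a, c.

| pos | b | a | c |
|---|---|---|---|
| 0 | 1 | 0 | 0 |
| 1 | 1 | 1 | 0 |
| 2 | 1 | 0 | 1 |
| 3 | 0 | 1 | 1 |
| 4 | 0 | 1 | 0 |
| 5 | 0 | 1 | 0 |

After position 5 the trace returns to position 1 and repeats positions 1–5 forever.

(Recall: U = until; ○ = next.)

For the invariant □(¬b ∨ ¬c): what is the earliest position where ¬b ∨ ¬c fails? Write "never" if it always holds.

2

Check ¬b ∨ ¬c at each position in order: 0 ✓, 1 ✓.
At position 2 the labels are {b, c}, so ¬b ∨ ¬c is false there. This is the first violation.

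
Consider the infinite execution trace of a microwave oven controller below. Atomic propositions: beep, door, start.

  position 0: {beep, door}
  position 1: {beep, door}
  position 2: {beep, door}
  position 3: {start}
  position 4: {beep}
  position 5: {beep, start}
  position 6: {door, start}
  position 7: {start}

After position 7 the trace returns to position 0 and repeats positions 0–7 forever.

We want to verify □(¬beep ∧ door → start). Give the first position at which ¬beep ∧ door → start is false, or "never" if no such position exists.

¬beep ∧ door → start holds at every position 0..7, and those are all the positions the trace ever visits, so the invariant □(¬beep ∧ door → start) is never violated.

never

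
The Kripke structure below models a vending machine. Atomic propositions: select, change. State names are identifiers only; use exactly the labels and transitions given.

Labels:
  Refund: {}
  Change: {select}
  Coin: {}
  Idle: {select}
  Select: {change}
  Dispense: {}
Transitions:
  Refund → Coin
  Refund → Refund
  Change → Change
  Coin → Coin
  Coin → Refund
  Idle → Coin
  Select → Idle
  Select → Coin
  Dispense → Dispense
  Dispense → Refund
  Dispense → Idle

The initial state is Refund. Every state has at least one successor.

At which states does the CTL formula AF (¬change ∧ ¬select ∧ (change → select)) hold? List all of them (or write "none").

States satisfying ¬change ∧ ¬select ∧ (change → select): {Refund, Coin, Dispense}.
States satisfying AF (¬change ∧ ¬select ∧ (change → select)): {Refund, Coin, Idle, Select, Dispense}.

{Refund, Coin, Idle, Select, Dispense}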